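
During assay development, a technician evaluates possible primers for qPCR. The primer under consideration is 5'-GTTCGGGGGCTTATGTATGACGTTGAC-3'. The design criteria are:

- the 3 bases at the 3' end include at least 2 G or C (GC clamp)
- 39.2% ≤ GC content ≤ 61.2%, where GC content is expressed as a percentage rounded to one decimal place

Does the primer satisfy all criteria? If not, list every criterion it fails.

Base counts: A=4, T=9, G=10, C=4 (length 27).
GC clamp: 3' end GAC has 2 G/C ✓
GC content: GC 14/27 = 51.9% ✓

Meets all criteria.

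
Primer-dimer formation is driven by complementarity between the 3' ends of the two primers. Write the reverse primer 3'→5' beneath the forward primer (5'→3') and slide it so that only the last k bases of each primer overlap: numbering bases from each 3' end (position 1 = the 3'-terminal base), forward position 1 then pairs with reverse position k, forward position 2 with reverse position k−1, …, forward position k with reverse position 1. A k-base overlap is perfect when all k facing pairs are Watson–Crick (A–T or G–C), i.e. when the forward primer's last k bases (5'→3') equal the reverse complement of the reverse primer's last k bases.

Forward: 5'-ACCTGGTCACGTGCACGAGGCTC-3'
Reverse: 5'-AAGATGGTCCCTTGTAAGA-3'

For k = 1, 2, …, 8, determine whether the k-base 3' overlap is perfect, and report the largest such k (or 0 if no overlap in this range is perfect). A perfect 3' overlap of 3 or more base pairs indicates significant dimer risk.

Last 8 bases (5'→3') — forward …CGAGGCTC, reverse …TTGTAAGA.
Reverse complement of the reverse primer's last 8 bases: TCTTACAA; its first k bases are the reverse complement of the reverse primer's last k bases, so a perfect k-base overlap needs the forward primer's last k bases to equal them.
Comparing (forward last k vs required): k=1: C vs T ✗; k=2: TC vs TC ✓; k=3: CTC vs TCT ✗; k=4: GCTC vs TCTT ✗; k=5: GGCTC vs TCTTA ✗; k=6: AGGCTC vs TCTTAC ✗; k=7: GAGGCTC vs TCTTACA ✗; k=8: CGAGGCTC vs TCTTACAA ✗.
Only k = 2 is perfect, so the longest perfect 3' overlap is 2.

Longest perfect overlap: 2 complementary base pairs; below the dimer-risk threshold (threshold 3).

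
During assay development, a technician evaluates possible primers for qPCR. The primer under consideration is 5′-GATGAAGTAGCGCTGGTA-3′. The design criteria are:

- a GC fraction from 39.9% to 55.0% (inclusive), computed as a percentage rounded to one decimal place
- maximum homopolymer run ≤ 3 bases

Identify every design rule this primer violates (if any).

Base counts: A=5, T=4, G=7, C=2 (length 18).
GC content: GC 9/18 = 50.0% ✓
homopolymer run: longest run = 2 ✓

Meets all criteria.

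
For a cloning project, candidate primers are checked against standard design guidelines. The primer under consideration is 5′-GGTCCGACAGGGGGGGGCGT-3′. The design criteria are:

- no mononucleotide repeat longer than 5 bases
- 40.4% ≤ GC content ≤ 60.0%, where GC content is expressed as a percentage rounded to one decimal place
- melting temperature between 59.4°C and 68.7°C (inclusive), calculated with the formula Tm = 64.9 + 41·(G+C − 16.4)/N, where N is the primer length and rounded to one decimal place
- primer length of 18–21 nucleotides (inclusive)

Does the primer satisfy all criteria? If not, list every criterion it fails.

Fails: homopolymer run, GC content.

Base counts: A=2, T=2, G=12, C=4 (length 20).
homopolymer run: longest run = 8, exceeds 5 ✗
GC content: GC 16/20 = 80.0%, outside 40.4–60.0% ✗
Tm: Tm = 64.9 + 41·(16 − 16.4)/20 = 64.1°C ✓
length: length 20 ✓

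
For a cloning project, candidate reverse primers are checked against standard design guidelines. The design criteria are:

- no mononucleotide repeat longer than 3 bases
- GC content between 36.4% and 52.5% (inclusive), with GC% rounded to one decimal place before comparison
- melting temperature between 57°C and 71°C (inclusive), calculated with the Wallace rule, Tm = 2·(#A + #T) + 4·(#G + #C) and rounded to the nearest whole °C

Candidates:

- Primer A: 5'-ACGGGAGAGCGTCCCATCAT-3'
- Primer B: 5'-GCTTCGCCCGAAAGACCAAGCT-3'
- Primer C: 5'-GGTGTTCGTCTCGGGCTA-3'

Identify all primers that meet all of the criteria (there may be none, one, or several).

Primer A (20 nt, A=5 T=3 G=6 C=6): longest run = 3 ✓; GC 12/20 = 60.0%, outside 36.4–52.5% ✗; Tm = 2·8 + 4·12 = 64°C ✓ — fails.
Primer B (22 nt, A=6 T=3 G=5 C=8): longest run = 3 ✓; GC 13/22 = 59.1%, outside 36.4–52.5% ✗; Tm = 2·9 + 4·13 = 70°C ✓ — fails.
Primer C (18 nt, A=1 T=6 G=7 C=4): longest run = 3 ✓; GC 11/18 = 61.1%, outside 36.4–52.5% ✗; Tm = 2·7 + 4·11 = 58°C ✓ — fails.

None of the candidates satisfy all criteria.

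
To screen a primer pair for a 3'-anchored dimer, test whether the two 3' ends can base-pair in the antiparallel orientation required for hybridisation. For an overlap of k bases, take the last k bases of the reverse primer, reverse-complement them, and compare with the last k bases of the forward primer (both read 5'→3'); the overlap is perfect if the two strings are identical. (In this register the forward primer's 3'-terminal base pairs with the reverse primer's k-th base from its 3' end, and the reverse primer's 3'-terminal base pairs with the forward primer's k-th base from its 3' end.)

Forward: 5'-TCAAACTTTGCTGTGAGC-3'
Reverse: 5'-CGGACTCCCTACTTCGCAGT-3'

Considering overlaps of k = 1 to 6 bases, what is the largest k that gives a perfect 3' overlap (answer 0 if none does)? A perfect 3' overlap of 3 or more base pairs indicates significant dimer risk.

Last 6 bases (5'→3') — forward …GTGAGC, reverse …CGCAGT.
Reverse complement of the reverse primer's last 6 bases: ACTGCG; its first k bases are the reverse complement of the reverse primer's last k bases, so a perfect k-base overlap needs the forward primer's last k bases to equal them.
Comparing (forward last k vs required): k=1: C vs A ✗; k=2: GC vs AC ✗; k=3: AGC vs ACT ✗; k=4: GAGC vs ACTG ✗; k=5: TGAGC vs ACTGC ✗; k=6: GTGAGC vs ACTGCG ✗.
No overlap length from 1 to 6 is perfect, so the longest perfect 3' overlap is 0.

Longest perfect overlap: 0 complementary base pairs; below the dimer-risk threshold (threshold 3).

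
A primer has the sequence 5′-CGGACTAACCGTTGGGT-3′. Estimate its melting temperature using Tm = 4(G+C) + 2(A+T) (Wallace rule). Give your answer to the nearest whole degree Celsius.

54°C

Base counts: A=3, T=4, G=6, C=4 (length 17).
Tm = 2·(3+4) + 4·(6+4) = 2·7 + 4·10 = 14 + 40 = 54°C.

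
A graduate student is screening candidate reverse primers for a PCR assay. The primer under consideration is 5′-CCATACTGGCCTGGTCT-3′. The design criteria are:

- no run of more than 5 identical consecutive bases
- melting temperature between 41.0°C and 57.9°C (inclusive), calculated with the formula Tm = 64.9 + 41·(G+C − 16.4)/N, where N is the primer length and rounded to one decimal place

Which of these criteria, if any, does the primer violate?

Base counts: A=2, T=5, G=4, C=6 (length 17).
homopolymer run: longest run = 2 ✓
Tm: Tm = 64.9 + 41·(10 − 16.4)/17 = 49.5°C ✓

Meets all criteria.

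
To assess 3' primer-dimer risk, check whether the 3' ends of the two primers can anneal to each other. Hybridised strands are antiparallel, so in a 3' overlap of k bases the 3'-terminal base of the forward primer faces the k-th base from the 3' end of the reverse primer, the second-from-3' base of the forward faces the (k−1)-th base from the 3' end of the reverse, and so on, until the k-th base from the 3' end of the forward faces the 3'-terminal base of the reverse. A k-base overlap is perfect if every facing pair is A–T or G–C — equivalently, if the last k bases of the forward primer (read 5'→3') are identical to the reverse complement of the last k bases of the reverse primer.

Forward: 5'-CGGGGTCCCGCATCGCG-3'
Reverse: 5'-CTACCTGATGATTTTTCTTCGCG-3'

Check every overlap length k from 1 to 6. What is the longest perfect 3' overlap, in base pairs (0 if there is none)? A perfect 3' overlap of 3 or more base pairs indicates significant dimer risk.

Longest perfect overlap: 4 complementary base pairs; significant dimer risk (threshold 3).

Last 6 bases (5'→3') — forward …ATCGCG, reverse …TTCGCG.
Reverse complement of the reverse primer's last 6 bases: CGCGAA; its first k bases are the reverse complement of the reverse primer's last k bases, so a perfect k-base overlap needs the forward primer's last k bases to equal them.
Comparing (forward last k vs required): k=1: G vs C ✗; k=2: CG vs CG ✓; k=3: GCG vs CGC ✗; k=4: CGCG vs CGCG ✓; k=5: TCGCG vs CGCGA ✗; k=6: ATCGCG vs CGCGAA ✗.
Perfect overlaps at k = 2, 4; the largest is 4.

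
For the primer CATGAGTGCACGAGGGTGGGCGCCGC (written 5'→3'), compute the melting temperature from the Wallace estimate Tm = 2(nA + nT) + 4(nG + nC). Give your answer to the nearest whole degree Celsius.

90°C

Base counts: A=4, T=3, G=12, C=7 (length 26).
Tm = 2·(4+3) + 4·(12+7) = 2·7 + 4·19 = 14 + 76 = 90°C.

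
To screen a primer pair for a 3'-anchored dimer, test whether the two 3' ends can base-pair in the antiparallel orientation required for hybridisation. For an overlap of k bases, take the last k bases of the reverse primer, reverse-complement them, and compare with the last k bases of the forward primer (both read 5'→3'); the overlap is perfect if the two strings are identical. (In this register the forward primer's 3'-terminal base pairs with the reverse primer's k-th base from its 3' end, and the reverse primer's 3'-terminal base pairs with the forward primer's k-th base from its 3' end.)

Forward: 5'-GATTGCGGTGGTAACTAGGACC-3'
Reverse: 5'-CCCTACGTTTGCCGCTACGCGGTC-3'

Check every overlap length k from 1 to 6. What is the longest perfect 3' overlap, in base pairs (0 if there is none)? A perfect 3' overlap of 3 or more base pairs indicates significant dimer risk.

Longest perfect overlap: 4 complementary base pairs; significant dimer risk (threshold 3).

Last 6 bases (5'→3') — forward …AGGACC, reverse …GCGGTC.
Reverse complement of the reverse primer's last 6 bases: GACCGC; its first k bases are the reverse complement of the reverse primer's last k bases, so a perfect k-base overlap needs the forward primer's last k bases to equal them.
Comparing (forward last k vs required): k=1: C vs G ✗; k=2: CC vs GA ✗; k=3: ACC vs GAC ✗; k=4: GACC vs GACC ✓; k=5: GGACC vs GACCG ✗; k=6: AGGACC vs GACCGC ✗.
Only k = 4 is perfect, so the longest perfect 3' overlap is 4.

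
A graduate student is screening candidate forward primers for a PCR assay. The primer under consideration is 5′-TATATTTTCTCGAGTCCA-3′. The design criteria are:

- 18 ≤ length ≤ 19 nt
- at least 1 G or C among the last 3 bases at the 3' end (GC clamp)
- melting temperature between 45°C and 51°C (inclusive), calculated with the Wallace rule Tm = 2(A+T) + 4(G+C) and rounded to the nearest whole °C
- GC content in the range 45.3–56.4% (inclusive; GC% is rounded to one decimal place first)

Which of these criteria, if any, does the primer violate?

Base counts: A=4, T=8, G=2, C=4 (length 18).
length: length 18 ✓
GC clamp: 3' end CCA has 2 G/C ✓
Tm: Tm = 2·12 + 4·6 = 48°C ✓
GC content: GC 6/18 = 33.3%, outside 45.3–56.4% ✗

Fails: GC content.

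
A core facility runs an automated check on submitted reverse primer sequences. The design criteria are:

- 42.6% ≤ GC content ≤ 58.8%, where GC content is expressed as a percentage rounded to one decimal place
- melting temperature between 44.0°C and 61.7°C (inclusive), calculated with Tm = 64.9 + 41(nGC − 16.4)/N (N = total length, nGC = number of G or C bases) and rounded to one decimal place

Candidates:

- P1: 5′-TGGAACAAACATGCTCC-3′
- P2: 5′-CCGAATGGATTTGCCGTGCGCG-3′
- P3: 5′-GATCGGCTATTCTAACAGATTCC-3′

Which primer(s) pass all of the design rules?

P1 and P3.

P1 (17 nt, A=6 T=3 G=3 C=5): GC 8/17 = 47.1% ✓; Tm = 64.9 + 41·(8 − 16.4)/17 = 44.6°C ✓ — passes.
P2 (22 nt, A=3 T=5 G=8 C=6): GC 14/22 = 63.6%, outside 42.6–58.8% ✗; Tm = 64.9 + 41·(14 − 16.4)/22 = 60.4°C ✓ — fails.
P3 (23 nt, A=6 T=7 G=4 C=6): GC 10/23 = 43.5% ✓; Tm = 64.9 + 41·(10 − 16.4)/23 = 53.5°C ✓ — passes.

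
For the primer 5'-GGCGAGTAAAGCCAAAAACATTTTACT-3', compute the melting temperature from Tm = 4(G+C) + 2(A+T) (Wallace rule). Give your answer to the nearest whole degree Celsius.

74°C

Base counts: A=11, T=6, G=5, C=5 (length 27).
Tm = 2·(11+6) + 4·(5+5) = 2·17 + 4·10 = 34 + 40 = 74°C.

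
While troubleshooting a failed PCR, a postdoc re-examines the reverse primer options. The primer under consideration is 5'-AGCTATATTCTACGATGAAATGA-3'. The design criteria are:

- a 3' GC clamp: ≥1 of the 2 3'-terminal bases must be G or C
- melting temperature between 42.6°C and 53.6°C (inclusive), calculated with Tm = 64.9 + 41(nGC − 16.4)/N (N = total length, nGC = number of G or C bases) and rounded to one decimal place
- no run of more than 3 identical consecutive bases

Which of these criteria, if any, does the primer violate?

Base counts: A=9, T=7, G=4, C=3 (length 23).
GC clamp: 3' end GA has 1 G/C ✓
Tm: Tm = 64.9 + 41·(7 − 16.4)/23 = 48.1°C ✓
homopolymer run: longest run = 3 ✓

Meets all criteria.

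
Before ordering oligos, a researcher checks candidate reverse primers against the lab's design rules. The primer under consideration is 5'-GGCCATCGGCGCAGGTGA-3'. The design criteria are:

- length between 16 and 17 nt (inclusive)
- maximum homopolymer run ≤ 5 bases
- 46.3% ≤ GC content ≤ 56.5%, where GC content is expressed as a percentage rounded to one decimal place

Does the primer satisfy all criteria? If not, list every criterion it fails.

Fails: length, GC content.

Base counts: A=3, T=2, G=8, C=5 (length 18).
length: length 18, outside 16–17 ✗
homopolymer run: longest run = 2 ✓
GC content: GC 13/18 = 72.2%, outside 46.3–56.5% ✗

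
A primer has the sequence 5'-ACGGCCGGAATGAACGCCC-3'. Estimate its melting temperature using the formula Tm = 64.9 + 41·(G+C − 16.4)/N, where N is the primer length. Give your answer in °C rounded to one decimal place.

57.6°C

Base counts: A=5, T=1, G=6, C=7; G+C = 13, N = 19.
Tm = 64.9 + 41·(13 − 16.4)/19 = 64.9 + -139.40/19 = 57.6°C.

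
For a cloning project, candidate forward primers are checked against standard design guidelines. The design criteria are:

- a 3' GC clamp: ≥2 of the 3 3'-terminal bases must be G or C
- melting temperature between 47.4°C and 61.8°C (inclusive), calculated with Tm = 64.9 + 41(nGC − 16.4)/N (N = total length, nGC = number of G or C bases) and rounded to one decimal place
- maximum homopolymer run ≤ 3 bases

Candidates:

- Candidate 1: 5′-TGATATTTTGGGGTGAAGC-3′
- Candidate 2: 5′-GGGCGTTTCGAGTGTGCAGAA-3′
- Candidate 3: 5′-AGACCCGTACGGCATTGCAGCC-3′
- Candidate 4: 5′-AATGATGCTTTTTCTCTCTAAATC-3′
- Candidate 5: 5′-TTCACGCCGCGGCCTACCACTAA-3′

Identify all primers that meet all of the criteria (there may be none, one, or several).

Candidate 3 only.

Candidate 1 (19 nt, A=4 T=7 G=7 C=1): 3' end AGC has 2 G/C ✓; Tm = 64.9 + 41·(8 − 16.4)/19 = 46.8°C, outside 47.4–61.8°C ✗; longest run = 4, exceeds 3 ✗ — fails.
Candidate 2 (21 nt, A=4 T=5 G=9 C=3): 3' end GAA has 1 G/C, need ≥2 ✗; Tm = 64.9 + 41·(12 − 16.4)/21 = 56.3°C ✓; longest run = 3 ✓ — fails.
Candidate 3 (22 nt, A=5 T=3 G=6 C=8): 3' end GCC has 3 G/C ✓; Tm = 64.9 + 41·(14 − 16.4)/22 = 60.4°C ✓; longest run = 3 ✓ — passes.
Candidate 4 (24 nt, A=6 T=11 G=2 C=5): 3' end ATC has 1 G/C, need ≥2 ✗; Tm = 64.9 + 41·(7 − 16.4)/24 = 48.8°C ✓; longest run = 5, exceeds 3 ✗ — fails.
Candidate 5 (23 nt, A=5 T=4 G=4 C=10): 3' end TAA has 0 G/C, need ≥2 ✗; Tm = 64.9 + 41·(14 − 16.4)/23 = 60.6°C ✓; longest run = 2 ✓ — fails.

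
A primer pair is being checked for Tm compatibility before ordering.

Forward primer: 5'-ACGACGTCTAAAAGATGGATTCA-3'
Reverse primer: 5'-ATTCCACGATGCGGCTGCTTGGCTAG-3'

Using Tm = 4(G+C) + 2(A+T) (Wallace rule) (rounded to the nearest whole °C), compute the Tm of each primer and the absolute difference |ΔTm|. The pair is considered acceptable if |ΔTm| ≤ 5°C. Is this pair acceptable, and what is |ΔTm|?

|ΔTm| = 18°C; the pair is not acceptable.

Forward: A=9 T=5 G=5 C=4 → Tm = 2·14 + 4·9 = 64°C.
Reverse: A=4 T=7 G=8 C=7 → Tm = 2·11 + 4·15 = 82°C.
|ΔTm| = |64 − 82| = 18°C, > 5°C.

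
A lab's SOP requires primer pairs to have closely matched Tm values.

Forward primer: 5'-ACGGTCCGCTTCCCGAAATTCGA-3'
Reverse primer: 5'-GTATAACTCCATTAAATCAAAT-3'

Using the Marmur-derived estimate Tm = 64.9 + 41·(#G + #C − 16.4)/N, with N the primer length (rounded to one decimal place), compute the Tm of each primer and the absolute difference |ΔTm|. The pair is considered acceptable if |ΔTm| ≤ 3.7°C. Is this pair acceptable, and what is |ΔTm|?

Forward: G+C = 13, N = 23 → Tm = 64.9 + 41·(13 − 16.4)/23 = 58.8°C.
Reverse: G+C = 5, N = 22 → Tm = 64.9 + 41·(5 − 16.4)/22 = 43.7°C.
|ΔTm| = |58.8 − 43.7| = 15.1°C, > 3.7°C.

|ΔTm| = 15.1°C; the pair is not acceptable.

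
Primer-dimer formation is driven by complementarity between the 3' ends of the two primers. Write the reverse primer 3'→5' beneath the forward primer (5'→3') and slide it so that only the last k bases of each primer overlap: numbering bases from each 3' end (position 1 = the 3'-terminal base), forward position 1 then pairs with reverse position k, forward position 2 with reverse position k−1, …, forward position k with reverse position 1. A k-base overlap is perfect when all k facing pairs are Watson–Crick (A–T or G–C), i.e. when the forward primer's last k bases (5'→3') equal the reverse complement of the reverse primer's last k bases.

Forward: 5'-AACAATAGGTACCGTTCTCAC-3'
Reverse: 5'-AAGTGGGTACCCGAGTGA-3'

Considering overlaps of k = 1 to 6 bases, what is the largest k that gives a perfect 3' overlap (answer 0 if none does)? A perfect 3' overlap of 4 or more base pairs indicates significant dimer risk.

Longest perfect overlap: 4 complementary base pairs; significant dimer risk (threshold 4).

Last 6 bases (5'→3') — forward …TCTCAC, reverse …GAGTGA.
Reverse complement of the reverse primer's last 6 bases: TCACTC; its first k bases are the reverse complement of the reverse primer's last k bases, so a perfect k-base overlap needs the forward primer's last k bases to equal them.
Comparing (forward last k vs required): k=1: C vs T ✗; k=2: AC vs TC ✗; k=3: CAC vs TCA ✗; k=4: TCAC vs TCAC ✓; k=5: CTCAC vs TCACT ✗; k=6: TCTCAC vs TCACTC ✗.
Only k = 4 is perfect, so the longest perfect 3' overlap is 4.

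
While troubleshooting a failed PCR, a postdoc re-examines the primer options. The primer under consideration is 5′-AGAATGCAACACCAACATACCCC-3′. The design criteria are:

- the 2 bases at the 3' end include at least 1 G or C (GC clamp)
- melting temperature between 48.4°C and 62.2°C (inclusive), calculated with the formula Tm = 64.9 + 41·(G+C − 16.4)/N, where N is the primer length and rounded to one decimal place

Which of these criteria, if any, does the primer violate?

Base counts: A=10, T=2, G=2, C=9 (length 23).
GC clamp: 3' end CC has 2 G/C ✓
Tm: Tm = 64.9 + 41·(11 − 16.4)/23 = 55.3°C ✓

Meets all criteria.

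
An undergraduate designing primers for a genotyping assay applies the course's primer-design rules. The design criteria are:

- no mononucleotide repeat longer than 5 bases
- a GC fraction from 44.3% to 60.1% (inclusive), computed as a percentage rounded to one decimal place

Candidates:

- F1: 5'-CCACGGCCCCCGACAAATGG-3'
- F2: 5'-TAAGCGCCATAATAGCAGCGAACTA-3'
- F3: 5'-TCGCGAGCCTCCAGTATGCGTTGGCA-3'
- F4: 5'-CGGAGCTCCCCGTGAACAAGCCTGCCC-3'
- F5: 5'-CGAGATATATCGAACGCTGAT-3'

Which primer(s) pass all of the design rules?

F1 (20 nt, A=5 T=1 G=5 C=9): longest run = 5 ✓; GC 14/20 = 70.0%, outside 44.3–60.1% ✗ — fails.
F2 (25 nt, A=10 T=4 G=5 C=6): longest run = 2 ✓; GC 11/25 = 44.0%, outside 44.3–60.1% ✗ — fails.
F3 (26 nt, A=4 T=6 G=8 C=8): longest run = 2 ✓; GC 16/26 = 61.5%, outside 44.3–60.1% ✗ — fails.
F4 (27 nt, A=5 T=3 G=7 C=12): longest run = 4 ✓; GC 19/27 = 70.4%, outside 44.3–60.1% ✗ — fails.
F5 (21 nt, A=7 T=5 G=5 C=4): longest run = 2 ✓; GC 9/21 = 42.9%, outside 44.3–60.1% ✗ — fails.

None of the candidates satisfy all criteria.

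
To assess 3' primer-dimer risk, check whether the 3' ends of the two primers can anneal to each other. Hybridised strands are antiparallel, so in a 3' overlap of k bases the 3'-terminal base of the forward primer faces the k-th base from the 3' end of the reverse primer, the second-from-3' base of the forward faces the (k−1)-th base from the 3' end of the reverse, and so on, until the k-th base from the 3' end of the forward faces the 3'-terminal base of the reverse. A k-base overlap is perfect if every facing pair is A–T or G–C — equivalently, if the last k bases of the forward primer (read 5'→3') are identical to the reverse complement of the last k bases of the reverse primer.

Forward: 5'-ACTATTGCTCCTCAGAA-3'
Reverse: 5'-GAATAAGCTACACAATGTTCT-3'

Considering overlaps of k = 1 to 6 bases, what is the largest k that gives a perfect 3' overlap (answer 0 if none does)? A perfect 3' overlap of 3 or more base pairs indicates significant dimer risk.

Longest perfect overlap: 4 complementary base pairs; significant dimer risk (threshold 3).

Last 6 bases (5'→3') — forward …TCAGAA, reverse …TGTTCT.
Reverse complement of the reverse primer's last 6 bases: AGAACA; its first k bases are the reverse complement of the reverse primer's last k bases, so a perfect k-base overlap needs the forward primer's last k bases to equal them.
Comparing (forward last k vs required): k=1: A vs A ✓; k=2: AA vs AG ✗; k=3: GAA vs AGA ✗; k=4: AGAA vs AGAA ✓; k=5: CAGAA vs AGAAC ✗; k=6: TCAGAA vs AGAACA ✗.
Perfect overlaps at k = 1, 4; the largest is 4.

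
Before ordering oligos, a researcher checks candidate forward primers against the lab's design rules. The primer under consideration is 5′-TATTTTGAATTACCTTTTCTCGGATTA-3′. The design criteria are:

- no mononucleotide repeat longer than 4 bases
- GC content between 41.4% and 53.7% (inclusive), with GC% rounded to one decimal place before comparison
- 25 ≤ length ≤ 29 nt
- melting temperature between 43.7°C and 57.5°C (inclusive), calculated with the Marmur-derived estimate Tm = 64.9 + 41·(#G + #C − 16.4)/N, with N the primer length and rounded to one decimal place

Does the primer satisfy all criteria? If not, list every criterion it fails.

Base counts: A=6, T=14, G=3, C=4 (length 27).
homopolymer run: longest run = 4 ✓
GC content: GC 7/27 = 25.9%, outside 41.4–53.7% ✗
length: length 27 ✓
Tm: Tm = 64.9 + 41·(7 − 16.4)/27 = 50.6°C ✓

Fails: GC content.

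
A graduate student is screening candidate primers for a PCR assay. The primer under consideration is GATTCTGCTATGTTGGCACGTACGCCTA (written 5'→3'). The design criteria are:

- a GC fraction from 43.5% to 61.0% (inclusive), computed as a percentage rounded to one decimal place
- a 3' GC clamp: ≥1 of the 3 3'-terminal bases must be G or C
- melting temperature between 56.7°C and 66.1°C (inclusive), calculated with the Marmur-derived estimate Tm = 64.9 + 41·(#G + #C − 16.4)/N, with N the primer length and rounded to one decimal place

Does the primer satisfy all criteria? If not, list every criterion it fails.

Base counts: A=5, T=9, G=7, C=7 (length 28).
GC content: GC 14/28 = 50.0% ✓
GC clamp: 3' end CTA has 1 G/C ✓
Tm: Tm = 64.9 + 41·(14 − 16.4)/28 = 61.4°C ✓

Meets all criteria.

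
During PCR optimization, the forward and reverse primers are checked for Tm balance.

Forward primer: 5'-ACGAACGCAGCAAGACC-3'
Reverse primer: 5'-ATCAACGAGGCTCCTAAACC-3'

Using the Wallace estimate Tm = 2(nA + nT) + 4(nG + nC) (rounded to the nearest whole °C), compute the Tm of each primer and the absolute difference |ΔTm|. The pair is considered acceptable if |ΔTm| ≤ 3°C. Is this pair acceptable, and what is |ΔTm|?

|ΔTm| = 6°C; the pair is not acceptable.

Forward: A=7 T=0 G=4 C=6 → Tm = 2·7 + 4·10 = 54°C.
Reverse: A=7 T=3 G=3 C=7 → Tm = 2·10 + 4·10 = 60°C.
|ΔTm| = |54 − 60| = 6°C, > 3°C.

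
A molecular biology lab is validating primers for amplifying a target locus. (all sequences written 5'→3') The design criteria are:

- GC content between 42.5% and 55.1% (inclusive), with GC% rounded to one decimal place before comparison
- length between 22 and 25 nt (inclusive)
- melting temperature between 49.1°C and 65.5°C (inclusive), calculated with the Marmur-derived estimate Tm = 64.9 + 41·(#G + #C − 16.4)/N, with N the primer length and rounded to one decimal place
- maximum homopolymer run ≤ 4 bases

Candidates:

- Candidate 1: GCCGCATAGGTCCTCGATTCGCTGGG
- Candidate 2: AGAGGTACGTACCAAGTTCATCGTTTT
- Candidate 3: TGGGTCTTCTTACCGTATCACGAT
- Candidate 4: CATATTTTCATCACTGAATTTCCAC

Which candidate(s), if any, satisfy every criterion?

Candidate 1 (26 nt, A=3 T=6 G=9 C=8): GC 17/26 = 65.4%, outside 42.5–55.1% ✗; length 26, outside 22–25 ✗; Tm = 64.9 + 41·(17 − 16.4)/26 = 65.8°C, outside 49.1–65.5°C ✗; longest run = 3 ✓ — fails.
Candidate 2 (27 nt, A=7 T=9 G=6 C=5): GC 11/27 = 40.7%, outside 42.5–55.1% ✗; length 27, outside 22–25 ✗; Tm = 64.9 + 41·(11 − 16.4)/27 = 56.7°C ✓; longest run = 4 ✓ — fails.
Candidate 3 (24 nt, A=4 T=9 G=5 C=6): GC 11/24 = 45.8% ✓; length 24 ✓; Tm = 64.9 + 41·(11 − 16.4)/24 = 55.7°C ✓; longest run = 3 ✓ — passes.
Candidate 4 (25 nt, A=7 T=10 G=1 C=7): GC 8/25 = 32.0%, outside 42.5–55.1% ✗; length 25 ✓; Tm = 64.9 + 41·(8 − 16.4)/25 = 51.1°C ✓; longest run = 4 ✓ — fails.

Candidate 3 only.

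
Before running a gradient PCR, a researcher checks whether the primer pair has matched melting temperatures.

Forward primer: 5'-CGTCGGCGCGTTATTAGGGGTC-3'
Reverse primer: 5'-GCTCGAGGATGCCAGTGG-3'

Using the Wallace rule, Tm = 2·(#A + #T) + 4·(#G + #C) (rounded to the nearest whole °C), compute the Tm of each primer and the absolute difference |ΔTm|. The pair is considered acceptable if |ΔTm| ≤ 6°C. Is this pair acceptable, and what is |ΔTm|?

Forward: A=2 T=6 G=9 C=5 → Tm = 2·8 + 4·14 = 72°C.
Reverse: A=3 T=3 G=8 C=4 → Tm = 2·6 + 4·12 = 60°C.
|ΔTm| = |72 − 60| = 12°C, > 6°C.

|ΔTm| = 12°C; the pair is not acceptable.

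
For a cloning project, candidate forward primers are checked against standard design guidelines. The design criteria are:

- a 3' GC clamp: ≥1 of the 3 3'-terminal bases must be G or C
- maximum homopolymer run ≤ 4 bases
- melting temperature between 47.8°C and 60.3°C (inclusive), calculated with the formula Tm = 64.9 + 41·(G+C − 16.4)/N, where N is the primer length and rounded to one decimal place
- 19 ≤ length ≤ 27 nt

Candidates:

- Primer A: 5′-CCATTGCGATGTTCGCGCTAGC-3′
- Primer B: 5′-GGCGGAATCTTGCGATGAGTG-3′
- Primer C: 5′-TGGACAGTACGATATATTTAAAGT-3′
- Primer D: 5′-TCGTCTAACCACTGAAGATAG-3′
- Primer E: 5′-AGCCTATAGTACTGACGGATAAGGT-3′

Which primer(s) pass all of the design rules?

Primer A (22 nt, A=3 T=6 G=6 C=7): 3' end AGC has 2 G/C ✓; longest run = 2 ✓; Tm = 64.9 + 41·(13 − 16.4)/22 = 58.6°C ✓; length 22 ✓ — passes.
Primer B (21 nt, A=4 T=5 G=9 C=3): 3' end GTG has 2 G/C ✓; longest run = 2 ✓; Tm = 64.9 + 41·(12 − 16.4)/21 = 56.3°C ✓; length 21 ✓ — passes.
Primer C (24 nt, A=9 T=8 G=5 C=2): 3' end AGT has 1 G/C ✓; longest run = 3 ✓; Tm = 64.9 + 41·(7 − 16.4)/24 = 48.8°C ✓; length 24 ✓ — passes.
Primer D (21 nt, A=7 T=5 G=4 C=5): 3' end TAG has 1 G/C ✓; longest run = 2 ✓; Tm = 64.9 + 41·(9 − 16.4)/21 = 50.5°C ✓; length 21 ✓ — passes.
Primer E (25 nt, A=8 T=6 G=7 C=4): 3' end GGT has 2 G/C ✓; longest run = 2 ✓; Tm = 64.9 + 41·(11 − 16.4)/25 = 56.0°C ✓; length 25 ✓ — passes.

Primer A, Primer B, Primer C, Primer D and Primer E.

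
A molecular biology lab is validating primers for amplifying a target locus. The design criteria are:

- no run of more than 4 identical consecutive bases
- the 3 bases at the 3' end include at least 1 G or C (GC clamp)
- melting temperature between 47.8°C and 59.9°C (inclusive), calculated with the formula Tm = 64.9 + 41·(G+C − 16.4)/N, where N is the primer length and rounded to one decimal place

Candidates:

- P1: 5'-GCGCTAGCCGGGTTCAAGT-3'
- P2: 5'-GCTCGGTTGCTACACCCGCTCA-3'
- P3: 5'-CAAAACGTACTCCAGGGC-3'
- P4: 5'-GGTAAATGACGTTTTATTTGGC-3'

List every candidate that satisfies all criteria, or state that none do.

P1 (19 nt, A=3 T=4 G=7 C=5): longest run = 3 ✓; 3' end AGT has 1 G/C ✓; Tm = 64.9 + 41·(12 − 16.4)/19 = 55.4°C ✓ — passes.
P2 (22 nt, A=3 T=5 G=5 C=9): longest run = 3 ✓; 3' end TCA has 1 G/C ✓; Tm = 64.9 + 41·(14 − 16.4)/22 = 60.4°C, outside 47.8–59.9°C ✗ — fails.
P3 (18 nt, A=6 T=2 G=4 C=6): longest run = 4 ✓; 3' end GGC has 3 G/C ✓; Tm = 64.9 + 41·(10 − 16.4)/18 = 50.3°C ✓ — passes.
P4 (22 nt, A=5 T=9 G=6 C=2): longest run = 4 ✓; 3' end GGC has 3 G/C ✓; Tm = 64.9 + 41·(8 − 16.4)/22 = 49.2°C ✓ — passes.

P1, P3 and P4.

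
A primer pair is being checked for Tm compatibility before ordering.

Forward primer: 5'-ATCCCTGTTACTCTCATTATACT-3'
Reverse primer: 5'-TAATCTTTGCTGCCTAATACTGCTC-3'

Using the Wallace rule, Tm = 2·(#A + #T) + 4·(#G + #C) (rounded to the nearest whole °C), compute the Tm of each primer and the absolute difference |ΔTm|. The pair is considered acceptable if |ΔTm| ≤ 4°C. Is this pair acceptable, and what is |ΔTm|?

Forward: A=5 T=10 G=1 C=7 → Tm = 2·15 + 4·8 = 62°C.
Reverse: A=5 T=10 G=3 C=7 → Tm = 2·15 + 4·10 = 70°C.
|ΔTm| = |62 − 70| = 8°C, > 4°C.

|ΔTm| = 8°C; the pair is not acceptable.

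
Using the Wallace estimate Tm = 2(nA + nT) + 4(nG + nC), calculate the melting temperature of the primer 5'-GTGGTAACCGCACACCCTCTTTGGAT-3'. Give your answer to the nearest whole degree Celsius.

Base counts: A=5, T=7, G=6, C=8 (length 26).
Tm = 2·(5+7) + 4·(6+8) = 2·12 + 4·14 = 24 + 56 = 80°C.

80°C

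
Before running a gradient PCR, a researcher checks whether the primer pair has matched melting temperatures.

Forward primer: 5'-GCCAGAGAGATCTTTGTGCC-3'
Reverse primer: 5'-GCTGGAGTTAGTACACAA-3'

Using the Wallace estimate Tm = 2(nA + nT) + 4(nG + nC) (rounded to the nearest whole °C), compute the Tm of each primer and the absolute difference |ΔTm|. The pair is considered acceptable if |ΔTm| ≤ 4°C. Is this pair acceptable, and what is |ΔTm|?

|ΔTm| = 10°C; the pair is not acceptable.

Forward: A=4 T=5 G=6 C=5 → Tm = 2·9 + 4·11 = 62°C.
Reverse: A=6 T=4 G=5 C=3 → Tm = 2·10 + 4·8 = 52°C.
|ΔTm| = |62 − 52| = 10°C, > 4°C.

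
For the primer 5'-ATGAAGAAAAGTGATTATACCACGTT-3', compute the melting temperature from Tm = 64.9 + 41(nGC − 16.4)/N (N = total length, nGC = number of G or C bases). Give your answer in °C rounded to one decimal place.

Base counts: A=11, T=7, G=5, C=3; G+C = 8, N = 26.
Tm = 64.9 + 41·(8 − 16.4)/26 = 64.9 + -344.40/26 = 51.7°C.

51.7°C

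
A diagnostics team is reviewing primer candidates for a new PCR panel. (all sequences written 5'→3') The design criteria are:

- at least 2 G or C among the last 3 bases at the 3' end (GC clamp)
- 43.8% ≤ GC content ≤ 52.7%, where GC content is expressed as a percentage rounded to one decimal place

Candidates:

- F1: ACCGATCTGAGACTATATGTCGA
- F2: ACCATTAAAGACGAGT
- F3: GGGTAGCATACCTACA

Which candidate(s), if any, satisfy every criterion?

F1 (23 nt, A=7 T=6 G=5 C=5): 3' end CGA has 2 G/C ✓; GC 10/23 = 43.5%, outside 43.8–52.7% ✗ — fails.
F2 (16 nt, A=7 T=3 G=3 C=3): 3' end AGT has 1 G/C, need ≥2 ✗; GC 6/16 = 37.5%, outside 43.8–52.7% ✗ — fails.
F3 (16 nt, A=5 T=3 G=4 C=4): 3' end ACA has 1 G/C, need ≥2 ✗; GC 8/16 = 50.0% ✓ — fails.

None of the candidates satisfy all criteria.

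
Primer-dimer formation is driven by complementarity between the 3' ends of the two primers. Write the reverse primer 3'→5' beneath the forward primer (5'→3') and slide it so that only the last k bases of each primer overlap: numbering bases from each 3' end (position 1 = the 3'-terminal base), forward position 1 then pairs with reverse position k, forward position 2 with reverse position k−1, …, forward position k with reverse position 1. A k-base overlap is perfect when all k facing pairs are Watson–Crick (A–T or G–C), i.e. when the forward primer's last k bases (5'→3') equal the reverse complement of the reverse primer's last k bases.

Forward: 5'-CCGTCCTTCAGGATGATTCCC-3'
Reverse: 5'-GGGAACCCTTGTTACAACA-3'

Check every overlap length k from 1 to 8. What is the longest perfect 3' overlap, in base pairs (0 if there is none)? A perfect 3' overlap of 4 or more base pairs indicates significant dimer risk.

Last 8 bases (5'→3') — forward …TGATTCCC, reverse …TTACAACA.
Reverse complement of the reverse primer's last 8 bases: TGTTGTAA; its first k bases are the reverse complement of the reverse primer's last k bases, so a perfect k-base overlap needs the forward primer's last k bases to equal them.
Comparing (forward last k vs required): k=1: C vs T ✗; k=2: CC vs TG ✗; k=3: CCC vs TGT ✗; k=4: TCCC vs TGTT ✗; k=5: TTCCC vs TGTTG ✗; k=6: ATTCCC vs TGTTGT ✗; k=7: GATTCCC vs TGTTGTA ✗; k=8: TGATTCCC vs TGTTGTAA ✗.
No overlap length from 1 to 8 is perfect, so the longest perfect 3' overlap is 0.

Longest perfect overlap: 0 complementary base pairs; below the dimer-risk threshold (threshold 4).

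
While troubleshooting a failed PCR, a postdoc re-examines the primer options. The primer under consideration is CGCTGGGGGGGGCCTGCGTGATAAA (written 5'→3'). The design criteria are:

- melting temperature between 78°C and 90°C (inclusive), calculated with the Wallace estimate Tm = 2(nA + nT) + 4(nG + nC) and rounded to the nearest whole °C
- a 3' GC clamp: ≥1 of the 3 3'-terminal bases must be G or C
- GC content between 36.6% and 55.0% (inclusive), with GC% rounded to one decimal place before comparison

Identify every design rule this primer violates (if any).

Base counts: A=4, T=4, G=12, C=5 (length 25).
Tm: Tm = 2·8 + 4·17 = 84°C ✓
GC clamp: 3' end AAA has 0 G/C, need ≥1 ✗
GC content: GC 17/25 = 68.0%, outside 36.6–55.0% ✗

Fails: GC clamp, GC content.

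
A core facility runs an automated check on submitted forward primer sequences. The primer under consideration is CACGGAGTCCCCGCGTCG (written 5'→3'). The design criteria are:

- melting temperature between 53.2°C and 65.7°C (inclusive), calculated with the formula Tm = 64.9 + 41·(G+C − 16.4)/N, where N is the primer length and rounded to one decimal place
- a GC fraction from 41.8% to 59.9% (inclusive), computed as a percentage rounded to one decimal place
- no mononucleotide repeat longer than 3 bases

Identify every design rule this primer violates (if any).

Fails: GC content, homopolymer run.

Base counts: A=2, T=2, G=6, C=8 (length 18).
Tm: Tm = 64.9 + 41·(14 − 16.4)/18 = 59.4°C ✓
GC content: GC 14/18 = 77.8%, outside 41.8–59.9% ✗
homopolymer run: longest run = 4, exceeds 3 ✗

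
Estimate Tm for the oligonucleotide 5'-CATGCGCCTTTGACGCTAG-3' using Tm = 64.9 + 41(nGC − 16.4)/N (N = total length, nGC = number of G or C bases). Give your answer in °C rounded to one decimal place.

Base counts: A=3, T=5, G=5, C=6; G+C = 11, N = 19.
Tm = 64.9 + 41·(11 − 16.4)/19 = 64.9 + -221.40/19 = 53.2°C.

53.2°C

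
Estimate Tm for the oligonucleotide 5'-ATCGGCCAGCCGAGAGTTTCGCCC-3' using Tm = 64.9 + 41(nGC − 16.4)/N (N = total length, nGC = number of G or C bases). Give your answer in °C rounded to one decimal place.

Base counts: A=4, T=4, G=7, C=9; G+C = 16, N = 24.
Tm = 64.9 + 41·(16 − 16.4)/24 = 64.9 + -16.40/24 = 64.2°C.

64.2°C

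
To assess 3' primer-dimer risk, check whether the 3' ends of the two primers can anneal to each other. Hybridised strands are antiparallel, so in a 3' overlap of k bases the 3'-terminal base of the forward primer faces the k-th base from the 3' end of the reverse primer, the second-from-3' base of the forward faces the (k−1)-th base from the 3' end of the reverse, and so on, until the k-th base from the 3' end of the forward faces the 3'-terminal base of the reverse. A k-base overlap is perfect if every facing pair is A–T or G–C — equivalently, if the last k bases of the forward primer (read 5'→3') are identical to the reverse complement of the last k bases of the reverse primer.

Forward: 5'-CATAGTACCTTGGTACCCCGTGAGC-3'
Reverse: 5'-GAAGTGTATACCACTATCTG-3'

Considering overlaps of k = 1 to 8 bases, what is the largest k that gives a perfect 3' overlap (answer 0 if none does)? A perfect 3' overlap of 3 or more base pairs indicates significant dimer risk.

Longest perfect overlap: 1 complementary base pair; below the dimer-risk threshold (threshold 3).

Last 8 bases (5'→3') — forward …CCGTGAGC, reverse …ACTATCTG.
Reverse complement of the reverse primer's last 8 bases: CAGATAGT; its first k bases are the reverse complement of the reverse primer's last k bases, so a perfect k-base overlap needs the forward primer's last k bases to equal them.
Comparing (forward last k vs required): k=1: C vs C ✓; k=2: GC vs CA ✗; k=3: AGC vs CAG ✗; k=4: GAGC vs CAGA ✗; k=5: TGAGC vs CAGAT ✗; k=6: GTGAGC vs CAGATA ✗; k=7: CGTGAGC vs CAGATAG ✗; k=8: CCGTGAGC vs CAGATAGT ✗.
Only k = 1 is perfect, so the longest perfect 3' overlap is 1.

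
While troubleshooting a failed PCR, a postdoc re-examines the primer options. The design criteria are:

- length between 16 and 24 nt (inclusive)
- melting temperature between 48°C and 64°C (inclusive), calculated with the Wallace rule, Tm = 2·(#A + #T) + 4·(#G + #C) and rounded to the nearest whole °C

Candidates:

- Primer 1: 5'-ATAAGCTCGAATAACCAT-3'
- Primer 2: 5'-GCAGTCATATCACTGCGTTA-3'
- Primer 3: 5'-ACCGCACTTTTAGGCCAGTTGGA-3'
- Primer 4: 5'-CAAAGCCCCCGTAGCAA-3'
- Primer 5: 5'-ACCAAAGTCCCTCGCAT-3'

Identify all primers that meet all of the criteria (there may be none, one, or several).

Primer 1 (18 nt, A=8 T=4 G=2 C=4): length 18 ✓; Tm = 2·12 + 4·6 = 48°C ✓ — passes.
Primer 2 (20 nt, A=5 T=6 G=4 C=5): length 20 ✓; Tm = 2·11 + 4·9 = 58°C ✓ — passes.
Primer 3 (23 nt, A=5 T=6 G=6 C=6): length 23 ✓; Tm = 2·11 + 4·12 = 70°C, outside 48–64°C ✗ — fails.
Primer 4 (17 nt, A=6 T=1 G=3 C=7): length 17 ✓; Tm = 2·7 + 4·10 = 54°C ✓ — passes.
Primer 5 (17 nt, A=5 T=3 G=2 C=7): length 17 ✓; Tm = 2·8 + 4·9 = 52°C ✓ — passes.

Primer 1, Primer 2, Primer 4 and Primer 5.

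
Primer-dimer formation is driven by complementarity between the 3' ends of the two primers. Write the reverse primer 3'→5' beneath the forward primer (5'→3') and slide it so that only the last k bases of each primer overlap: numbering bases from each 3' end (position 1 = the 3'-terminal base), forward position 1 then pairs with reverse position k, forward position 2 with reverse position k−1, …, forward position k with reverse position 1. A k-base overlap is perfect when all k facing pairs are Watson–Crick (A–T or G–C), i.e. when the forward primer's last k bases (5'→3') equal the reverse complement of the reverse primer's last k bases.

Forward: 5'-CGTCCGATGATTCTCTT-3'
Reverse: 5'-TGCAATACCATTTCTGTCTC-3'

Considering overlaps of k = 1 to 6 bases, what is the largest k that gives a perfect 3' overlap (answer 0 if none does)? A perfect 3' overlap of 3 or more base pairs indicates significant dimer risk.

Longest perfect overlap: 0 complementary base pairs; below the dimer-risk threshold (threshold 3).

Last 6 bases (5'→3') — forward …TCTCTT, reverse …TGTCTC.
Reverse complement of the reverse primer's last 6 bases: GAGACA; its first k bases are the reverse complement of the reverse primer's last k bases, so a perfect k-base overlap needs the forward primer's last k bases to equal them.
Comparing (forward last k vs required): k=1: T vs G ✗; k=2: TT vs GA ✗; k=3: CTT vs GAG ✗; k=4: TCTT vs GAGA ✗; k=5: CTCTT vs GAGAC ✗; k=6: TCTCTT vs GAGACA ✗.
No overlap length from 1 to 6 is perfect, so the longest perfect 3' overlap is 0.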